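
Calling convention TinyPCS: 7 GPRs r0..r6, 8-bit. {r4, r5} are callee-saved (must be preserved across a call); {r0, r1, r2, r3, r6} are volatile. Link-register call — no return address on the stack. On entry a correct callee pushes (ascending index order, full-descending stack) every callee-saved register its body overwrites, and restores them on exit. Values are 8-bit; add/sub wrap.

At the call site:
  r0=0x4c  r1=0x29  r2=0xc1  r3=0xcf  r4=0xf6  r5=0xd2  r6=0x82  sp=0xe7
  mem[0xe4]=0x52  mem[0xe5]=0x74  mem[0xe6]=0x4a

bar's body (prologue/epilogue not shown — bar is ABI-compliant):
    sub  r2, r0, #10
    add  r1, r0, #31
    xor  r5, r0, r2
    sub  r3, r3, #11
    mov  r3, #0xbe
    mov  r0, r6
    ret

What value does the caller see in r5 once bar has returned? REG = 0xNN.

REG = 0xd2

prologue: push r5 → mem[0xe6]=0xd2, sp=0xe6
body[0] sub  r2, r0, #10 → r2=0x42
body[1] add  r1, r0, #31 → r1=0x6b
body[2] xor  r5, r0, r2 → r5=0x0e
body[3] sub  r3, r3, #11 → r3=0xc4
body[4] mov  r3, #0xbe → r3=0xbe
body[5] mov  r0, r6 → r0=0x82
epilogue: pop r5=0xd2, sp=0xe7
r5 is callee-saved → restored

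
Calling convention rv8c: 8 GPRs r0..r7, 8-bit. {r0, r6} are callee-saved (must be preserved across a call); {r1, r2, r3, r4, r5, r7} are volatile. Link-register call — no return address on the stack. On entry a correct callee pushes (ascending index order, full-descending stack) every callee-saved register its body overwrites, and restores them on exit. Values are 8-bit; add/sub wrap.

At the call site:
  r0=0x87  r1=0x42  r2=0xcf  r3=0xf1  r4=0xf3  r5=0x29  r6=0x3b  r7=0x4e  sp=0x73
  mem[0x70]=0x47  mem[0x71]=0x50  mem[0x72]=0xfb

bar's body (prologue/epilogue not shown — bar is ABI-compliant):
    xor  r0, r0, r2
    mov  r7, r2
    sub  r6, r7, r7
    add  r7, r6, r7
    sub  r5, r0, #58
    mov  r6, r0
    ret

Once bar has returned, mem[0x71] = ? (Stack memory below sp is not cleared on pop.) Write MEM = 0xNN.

MEM = 0x3b

prologue: push r0 → mem[0x72]=0x87, sp=0x72
prologue: push r6 → mem[0x71]=0x3b, sp=0x71
body[0] xor  r0, r0, r2 → r0=0x48
body[1] mov  r7, r2 → r7=0xcf
body[2] sub  r6, r7, r7 → r6=0x00
body[3] add  r7, r6, r7 → r7=0xcf
body[4] sub  r5, r0, #58 → r5=0x0e
body[5] mov  r6, r0 → r6=0x48
epilogue: pop r6=0x3b, sp=0x72
epilogue: pop r0=0x87, sp=0x73
prologue pushed ['r0', 'r6'] at ['0x72', '0x71']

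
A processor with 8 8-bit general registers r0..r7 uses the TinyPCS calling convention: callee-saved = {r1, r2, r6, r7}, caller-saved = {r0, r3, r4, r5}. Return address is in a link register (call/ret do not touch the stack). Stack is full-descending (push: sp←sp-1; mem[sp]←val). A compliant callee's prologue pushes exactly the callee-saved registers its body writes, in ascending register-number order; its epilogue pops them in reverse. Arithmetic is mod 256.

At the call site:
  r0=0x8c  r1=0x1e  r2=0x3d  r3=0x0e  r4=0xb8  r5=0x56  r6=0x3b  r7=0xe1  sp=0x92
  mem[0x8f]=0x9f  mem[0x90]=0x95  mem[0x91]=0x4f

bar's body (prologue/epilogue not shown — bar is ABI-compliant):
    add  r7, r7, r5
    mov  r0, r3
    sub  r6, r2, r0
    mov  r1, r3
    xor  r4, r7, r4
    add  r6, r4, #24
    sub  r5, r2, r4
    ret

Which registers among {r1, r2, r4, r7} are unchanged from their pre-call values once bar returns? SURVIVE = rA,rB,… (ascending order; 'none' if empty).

SURVIVE = r1,r2,r7

prologue: push r1 → mem[0x91]=0x1e, sp=0x91
prologue: push r6 → mem[0x90]=0x3b, sp=0x90
prologue: push r7 → mem[0x8f]=0xe1, sp=0x8f
body[0] add  r7, r7, r5 → r7=0x37
body[1] mov  r0, r3 → r0=0x0e
body[2] sub  r6, r2, r0 → r6=0x2f
body[3] mov  r1, r3 → r1=0x0e
body[4] xor  r4, r7, r4 → r4=0x8f
body[5] add  r6, r4, #24 → r6=0xa7
body[6] sub  r5, r2, r4 → r5=0xae
epilogue: pop r7=0xe1, sp=0x90
epilogue: pop r6=0x3b, sp=0x91
epilogue: pop r1=0x1e, sp=0x92
r1: callee-saved, written=True
r2: callee-saved, written=False
r4: caller-saved, written=True
r7: callee-saved, written=True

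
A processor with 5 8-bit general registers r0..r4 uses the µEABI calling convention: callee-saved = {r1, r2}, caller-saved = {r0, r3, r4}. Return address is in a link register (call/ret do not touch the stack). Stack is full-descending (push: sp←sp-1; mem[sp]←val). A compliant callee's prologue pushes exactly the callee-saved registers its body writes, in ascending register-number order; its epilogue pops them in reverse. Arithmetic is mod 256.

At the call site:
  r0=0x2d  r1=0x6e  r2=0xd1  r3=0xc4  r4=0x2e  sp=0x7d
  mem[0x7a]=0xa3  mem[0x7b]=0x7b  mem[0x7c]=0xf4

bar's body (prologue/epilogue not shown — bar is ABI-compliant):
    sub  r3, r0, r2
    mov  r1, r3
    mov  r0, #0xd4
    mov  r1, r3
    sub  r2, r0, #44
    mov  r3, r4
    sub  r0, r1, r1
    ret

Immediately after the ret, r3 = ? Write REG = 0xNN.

REG = 0x2e

prologue: push r1 → mem[0x7c]=0x6e, sp=0x7c
prologue: push r2 → mem[0x7b]=0xd1, sp=0x7b
body[0] sub  r3, r0, r2 → r3=0x5c
body[1] mov  r1, r3 → r1=0x5c
body[2] mov  r0, #0xd4 → r0=0xd4
body[3] mov  r1, r3 → r1=0x5c
body[4] sub  r2, r0, #44 → r2=0xa8
body[5] mov  r3, r4 → r3=0x2e
body[6] sub  r0, r1, r1 → r0=0x00
epilogue: pop r2=0xd1, sp=0x7c
epilogue: pop r1=0x6e, sp=0x7d
r3 is caller-saved → body value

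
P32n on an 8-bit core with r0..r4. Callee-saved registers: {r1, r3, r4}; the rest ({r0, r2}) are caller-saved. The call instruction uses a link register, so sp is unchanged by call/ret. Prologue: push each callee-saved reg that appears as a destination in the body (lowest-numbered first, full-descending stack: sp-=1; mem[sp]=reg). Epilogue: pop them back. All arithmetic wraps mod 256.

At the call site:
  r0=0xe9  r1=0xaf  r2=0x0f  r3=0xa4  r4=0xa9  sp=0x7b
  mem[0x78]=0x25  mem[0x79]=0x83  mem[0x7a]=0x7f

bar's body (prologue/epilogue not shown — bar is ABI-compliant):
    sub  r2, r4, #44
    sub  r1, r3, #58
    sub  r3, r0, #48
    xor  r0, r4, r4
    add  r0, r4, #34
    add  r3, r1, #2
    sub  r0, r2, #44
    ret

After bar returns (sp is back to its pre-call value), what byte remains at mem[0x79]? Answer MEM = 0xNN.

prologue: push r1 -> mem[0x7a]=0xaf, sp=0x7a
prologue: push r3 -> mem[0x79]=0xa4, sp=0x79
body[0] sub  r2, r4, #44 -> r2=0x7d
body[1] sub  r1, r3, #58 -> r1=0x6a
body[2] sub  r3, r0, #48 -> r3=0xb9
body[3] xor  r0, r4, r4 -> r0=0x00
body[4] add  r0, r4, #34 -> r0=0xcb
body[5] add  r3, r1, #2 -> r3=0x6c
body[6] sub  r0, r2, #44 -> r0=0x51
epilogue: pop r3=0xa4, sp=0x7a
epilogue: pop r1=0xaf, sp=0x7b
prologue pushed ['r1', 'r3'] at ['0x7a', '0x79']

MEM = 0xa4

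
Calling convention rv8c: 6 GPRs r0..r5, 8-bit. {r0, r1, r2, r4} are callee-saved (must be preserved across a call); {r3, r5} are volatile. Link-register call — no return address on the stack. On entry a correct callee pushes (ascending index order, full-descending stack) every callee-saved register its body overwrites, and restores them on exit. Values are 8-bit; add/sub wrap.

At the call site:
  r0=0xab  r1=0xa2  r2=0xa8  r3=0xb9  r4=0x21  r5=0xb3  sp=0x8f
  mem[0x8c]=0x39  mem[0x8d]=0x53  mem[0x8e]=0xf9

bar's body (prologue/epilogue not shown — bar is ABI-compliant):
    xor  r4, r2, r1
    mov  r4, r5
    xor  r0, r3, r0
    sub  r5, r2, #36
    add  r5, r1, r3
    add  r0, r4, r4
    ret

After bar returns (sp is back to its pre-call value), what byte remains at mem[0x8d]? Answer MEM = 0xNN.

MEM = 0x21

prologue: push r0 -> mem[0x8e]=0xab, sp=0x8e
prologue: push r4 -> mem[0x8d]=0x21, sp=0x8d
body[0] xor  r4, r2, r1 -> r4=0x0a
body[1] mov  r4, r5 -> r4=0xb3
body[2] xor  r0, r3, r0 -> r0=0x12
body[3] sub  r5, r2, #36 -> r5=0x84
body[4] add  r5, r1, r3 -> r5=0x5b
body[5] add  r0, r4, r4 -> r0=0x66
epilogue: pop r4=0x21, sp=0x8e
epilogue: pop r0=0xab, sp=0x8f
prologue pushed ['r0', 'r4'] at ['0x8e', '0x8d']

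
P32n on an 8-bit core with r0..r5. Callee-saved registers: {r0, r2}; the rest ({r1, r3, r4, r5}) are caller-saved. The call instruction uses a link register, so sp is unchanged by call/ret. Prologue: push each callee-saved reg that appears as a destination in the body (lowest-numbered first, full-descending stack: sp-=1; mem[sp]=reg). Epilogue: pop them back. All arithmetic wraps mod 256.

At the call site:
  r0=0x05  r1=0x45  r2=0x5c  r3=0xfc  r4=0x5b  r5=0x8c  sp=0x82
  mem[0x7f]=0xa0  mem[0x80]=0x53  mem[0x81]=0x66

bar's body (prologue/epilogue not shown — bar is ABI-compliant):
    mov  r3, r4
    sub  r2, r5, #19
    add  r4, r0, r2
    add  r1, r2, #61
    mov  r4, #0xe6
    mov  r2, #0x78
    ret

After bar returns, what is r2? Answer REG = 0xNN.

REG = 0x5c

prologue: push r2 → mem[0x81]=0x5c, sp=0x81
body[0] mov  r3, r4 → r3=0x5b
body[1] sub  r2, r5, #19 → r2=0x79
body[2] add  r4, r0, r2 → r4=0x7e
body[3] add  r1, r2, #61 → r1=0xb6
body[4] mov  r4, #0xe6 → r4=0xe6
body[5] mov  r2, #0x78 → r2=0x78
epilogue: pop r2=0x5c, sp=0x82
r2 is callee-saved → restored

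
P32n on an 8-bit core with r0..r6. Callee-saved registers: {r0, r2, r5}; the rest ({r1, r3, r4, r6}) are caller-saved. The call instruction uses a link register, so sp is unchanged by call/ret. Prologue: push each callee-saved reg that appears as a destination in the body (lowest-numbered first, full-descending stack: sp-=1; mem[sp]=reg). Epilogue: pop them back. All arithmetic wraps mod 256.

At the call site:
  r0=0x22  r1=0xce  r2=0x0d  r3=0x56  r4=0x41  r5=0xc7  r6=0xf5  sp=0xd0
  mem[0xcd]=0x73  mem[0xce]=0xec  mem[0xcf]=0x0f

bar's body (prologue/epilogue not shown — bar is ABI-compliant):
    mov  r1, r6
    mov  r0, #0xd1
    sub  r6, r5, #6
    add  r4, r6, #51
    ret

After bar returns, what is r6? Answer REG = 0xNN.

REG = 0xc1

prologue: push r0 → mem[0xcf]=0x22, sp=0xcf
body[0] mov  r1, r6 → r1=0xf5
body[1] mov  r0, #0xd1 → r0=0xd1
body[2] sub  r6, r5, #6 → r6=0xc1
body[3] add  r4, r6, #51 → r4=0xf4
epilogue: pop r0=0x22, sp=0xd0
r6 is caller-saved → body value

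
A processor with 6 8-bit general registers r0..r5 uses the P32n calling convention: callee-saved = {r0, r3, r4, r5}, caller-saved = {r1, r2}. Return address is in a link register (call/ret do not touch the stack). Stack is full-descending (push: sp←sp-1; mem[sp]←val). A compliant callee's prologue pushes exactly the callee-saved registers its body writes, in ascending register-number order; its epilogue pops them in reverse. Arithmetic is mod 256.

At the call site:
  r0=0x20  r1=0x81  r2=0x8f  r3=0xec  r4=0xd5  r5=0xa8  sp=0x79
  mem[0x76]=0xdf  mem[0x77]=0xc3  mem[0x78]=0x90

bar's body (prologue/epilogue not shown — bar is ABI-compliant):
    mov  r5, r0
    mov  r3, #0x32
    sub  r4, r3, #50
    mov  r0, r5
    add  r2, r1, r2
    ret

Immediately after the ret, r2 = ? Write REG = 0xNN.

REG = 0x10

prologue: push r0 → mem[0x78]=0x20, sp=0x78
prologue: push r3 → mem[0x77]=0xec, sp=0x77
prologue: push r4 → mem[0x76]=0xd5, sp=0x76
prologue: push r5 → mem[0x75]=0xa8, sp=0x75
body[0] mov  r5, r0 → r5=0x20
body[1] mov  r3, #0x32 → r3=0x32
body[2] sub  r4, r3, #50 → r4=0x00
body[3] mov  r0, r5 → r0=0x20
body[4] add  r2, r1, r2 → r2=0x10
epilogue: pop r5=0xa8, sp=0x76
epilogue: pop r4=0xd5, sp=0x77
epilogue: pop r3=0xec, sp=0x78
epilogue: pop r0=0x20, sp=0x79
r2 is caller-saved → body value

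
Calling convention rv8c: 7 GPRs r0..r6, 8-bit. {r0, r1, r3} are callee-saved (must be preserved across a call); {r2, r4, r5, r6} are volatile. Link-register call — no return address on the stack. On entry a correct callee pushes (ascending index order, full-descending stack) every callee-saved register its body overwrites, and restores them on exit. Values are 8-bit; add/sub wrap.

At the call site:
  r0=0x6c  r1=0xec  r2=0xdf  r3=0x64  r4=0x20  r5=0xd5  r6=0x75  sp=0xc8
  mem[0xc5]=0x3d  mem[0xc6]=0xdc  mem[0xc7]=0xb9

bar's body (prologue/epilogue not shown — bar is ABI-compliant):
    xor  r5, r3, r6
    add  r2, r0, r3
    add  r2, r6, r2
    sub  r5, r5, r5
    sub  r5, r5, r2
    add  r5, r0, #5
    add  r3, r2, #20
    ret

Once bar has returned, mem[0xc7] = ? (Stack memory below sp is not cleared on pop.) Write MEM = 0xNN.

prologue: push r3 → mem[0xc7]=0x64, sp=0xc7
body[0] xor  r5, r3, r6 → r5=0x11
body[1] add  r2, r0, r3 → r2=0xd0
body[2] add  r2, r6, r2 → r2=0x45
body[3] sub  r5, r5, r5 → r5=0x00
body[4] sub  r5, r5, r2 → r5=0xbb
body[5] add  r5, r0, #5 → r5=0x71
body[6] add  r3, r2, #20 → r3=0x59
epilogue: pop r3=0x64, sp=0xc8
prologue pushed ['r3'] at ['0xc7']

MEM = 0x64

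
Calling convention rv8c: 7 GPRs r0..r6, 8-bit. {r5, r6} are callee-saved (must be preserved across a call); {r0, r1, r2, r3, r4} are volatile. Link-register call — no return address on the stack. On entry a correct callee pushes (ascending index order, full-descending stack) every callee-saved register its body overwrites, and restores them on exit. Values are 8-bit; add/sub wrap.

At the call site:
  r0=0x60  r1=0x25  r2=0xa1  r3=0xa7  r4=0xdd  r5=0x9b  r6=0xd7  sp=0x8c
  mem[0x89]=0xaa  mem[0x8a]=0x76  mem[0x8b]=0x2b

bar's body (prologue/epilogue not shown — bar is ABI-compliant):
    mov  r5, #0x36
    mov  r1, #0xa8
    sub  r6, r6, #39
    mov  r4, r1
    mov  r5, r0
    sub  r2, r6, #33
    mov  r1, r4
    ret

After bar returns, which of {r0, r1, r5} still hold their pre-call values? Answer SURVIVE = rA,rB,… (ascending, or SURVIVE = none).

SURVIVE = r0,r5

prologue: push r5 → mem[0x8b]=0x9b, sp=0x8b
prologue: push r6 → mem[0x8a]=0xd7, sp=0x8a
body[0] mov  r5, #0x36 → r5=0x36
body[1] mov  r1, #0xa8 → r1=0xa8
body[2] sub  r6, r6, #39 → r6=0xb0
body[3] mov  r4, r1 → r4=0xa8
body[4] mov  r5, r0 → r5=0x60
body[5] sub  r2, r6, #33 → r2=0x8f
body[6] mov  r1, r4 → r1=0xa8
epilogue: pop r6=0xd7, sp=0x8b
epilogue: pop r5=0x9b, sp=0x8c
r0: caller-saved, written=False
r1: caller-saved, written=True
r5: callee-saved, written=True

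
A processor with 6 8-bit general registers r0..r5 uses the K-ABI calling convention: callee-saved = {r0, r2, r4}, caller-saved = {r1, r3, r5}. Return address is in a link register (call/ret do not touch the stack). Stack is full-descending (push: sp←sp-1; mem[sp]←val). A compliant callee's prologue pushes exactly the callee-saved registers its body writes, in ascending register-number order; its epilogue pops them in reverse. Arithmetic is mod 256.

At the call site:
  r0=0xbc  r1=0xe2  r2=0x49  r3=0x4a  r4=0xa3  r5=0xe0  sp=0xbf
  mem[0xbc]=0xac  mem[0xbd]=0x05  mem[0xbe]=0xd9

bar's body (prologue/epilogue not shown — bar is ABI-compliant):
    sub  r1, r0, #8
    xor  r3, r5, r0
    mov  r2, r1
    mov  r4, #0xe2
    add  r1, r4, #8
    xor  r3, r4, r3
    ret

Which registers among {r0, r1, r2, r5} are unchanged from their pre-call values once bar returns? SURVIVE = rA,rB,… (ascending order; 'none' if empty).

prologue: push r2 -> mem[0xbe]=0x49, sp=0xbe
prologue: push r4 -> mem[0xbd]=0xa3, sp=0xbd
body[0] sub  r1, r0, #8 -> r1=0xb4
body[1] xor  r3, r5, r0 -> r3=0x5c
body[2] mov  r2, r1 -> r2=0xb4
body[3] mov  r4, #0xe2 -> r4=0xe2
body[4] add  r1, r4, #8 -> r1=0xea
body[5] xor  r3, r4, r3 -> r3=0xbe
epilogue: pop r4=0xa3, sp=0xbe
epilogue: pop r2=0x49, sp=0xbf
r0: callee-saved, written=False
r1: caller-saved, written=True
r2: callee-saved, written=True
r5: caller-saved, written=False

SURVIVE = r0,r2,r5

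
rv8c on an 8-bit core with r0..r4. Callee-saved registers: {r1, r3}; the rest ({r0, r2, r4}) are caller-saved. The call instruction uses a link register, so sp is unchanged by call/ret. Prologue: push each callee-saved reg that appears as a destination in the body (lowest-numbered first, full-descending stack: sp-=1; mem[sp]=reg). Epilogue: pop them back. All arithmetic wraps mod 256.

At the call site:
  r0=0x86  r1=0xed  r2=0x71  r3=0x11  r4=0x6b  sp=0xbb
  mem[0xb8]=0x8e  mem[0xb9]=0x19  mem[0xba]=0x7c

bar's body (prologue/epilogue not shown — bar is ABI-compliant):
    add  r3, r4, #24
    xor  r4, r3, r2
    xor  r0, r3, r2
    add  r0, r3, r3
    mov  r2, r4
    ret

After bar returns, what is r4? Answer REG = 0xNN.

REG = 0xf2

prologue: push r3 -> mem[0xba]=0x11, sp=0xba
body[0] add  r3, r4, #24 -> r3=0x83
body[1] xor  r4, r3, r2 -> r4=0xf2
body[2] xor  r0, r3, r2 -> r0=0xf2
body[3] add  r0, r3, r3 -> r0=0x06
body[4] mov  r2, r4 -> r2=0xf2
epilogue: pop r3=0x11, sp=0xbb
r4 is caller-saved -> body value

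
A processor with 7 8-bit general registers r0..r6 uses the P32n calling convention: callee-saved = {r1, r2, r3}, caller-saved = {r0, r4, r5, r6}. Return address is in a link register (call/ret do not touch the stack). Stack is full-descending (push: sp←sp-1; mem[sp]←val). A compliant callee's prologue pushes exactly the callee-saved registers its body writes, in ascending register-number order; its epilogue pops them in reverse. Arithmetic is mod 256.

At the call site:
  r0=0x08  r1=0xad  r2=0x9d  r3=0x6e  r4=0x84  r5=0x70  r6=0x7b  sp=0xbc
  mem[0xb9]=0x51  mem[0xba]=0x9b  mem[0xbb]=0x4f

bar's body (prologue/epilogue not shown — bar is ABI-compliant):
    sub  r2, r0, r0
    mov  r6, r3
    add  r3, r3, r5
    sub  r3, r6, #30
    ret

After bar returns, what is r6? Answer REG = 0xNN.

REG = 0x6e

prologue: push r2 → mem[0xbb]=0x9d, sp=0xbb
prologue: push r3 → mem[0xba]=0x6e, sp=0xba
body[0] sub  r2, r0, r0 → r2=0x00
body[1] mov  r6, r3 → r6=0x6e
body[2] add  r3, r3, r5 → r3=0xde
body[3] sub  r3, r6, #30 → r3=0x50
epilogue: pop r3=0x6e, sp=0xbb
epilogue: pop r2=0x9d, sp=0xbc
r6 is caller-saved → body value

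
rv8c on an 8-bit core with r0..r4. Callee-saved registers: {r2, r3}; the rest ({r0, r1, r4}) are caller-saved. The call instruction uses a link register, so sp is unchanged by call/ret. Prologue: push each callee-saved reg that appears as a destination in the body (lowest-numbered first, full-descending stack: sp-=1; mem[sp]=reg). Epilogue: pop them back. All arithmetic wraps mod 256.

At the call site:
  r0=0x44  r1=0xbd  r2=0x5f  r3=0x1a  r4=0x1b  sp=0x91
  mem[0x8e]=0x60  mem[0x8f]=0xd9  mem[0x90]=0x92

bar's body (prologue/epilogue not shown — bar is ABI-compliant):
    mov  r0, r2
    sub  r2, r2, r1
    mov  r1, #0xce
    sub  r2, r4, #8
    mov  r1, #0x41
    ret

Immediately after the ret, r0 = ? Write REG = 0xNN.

prologue: push r2 → mem[0x90]=0x5f, sp=0x90
body[0] mov  r0, r2 → r0=0x5f
body[1] sub  r2, r2, r1 → r2=0xa2
body[2] mov  r1, #0xce → r1=0xce
body[3] sub  r2, r4, #8 → r2=0x13
body[4] mov  r1, #0x41 → r1=0x41
epilogue: pop r2=0x5f, sp=0x91
r0 is caller-saved → body value

REG = 0x5f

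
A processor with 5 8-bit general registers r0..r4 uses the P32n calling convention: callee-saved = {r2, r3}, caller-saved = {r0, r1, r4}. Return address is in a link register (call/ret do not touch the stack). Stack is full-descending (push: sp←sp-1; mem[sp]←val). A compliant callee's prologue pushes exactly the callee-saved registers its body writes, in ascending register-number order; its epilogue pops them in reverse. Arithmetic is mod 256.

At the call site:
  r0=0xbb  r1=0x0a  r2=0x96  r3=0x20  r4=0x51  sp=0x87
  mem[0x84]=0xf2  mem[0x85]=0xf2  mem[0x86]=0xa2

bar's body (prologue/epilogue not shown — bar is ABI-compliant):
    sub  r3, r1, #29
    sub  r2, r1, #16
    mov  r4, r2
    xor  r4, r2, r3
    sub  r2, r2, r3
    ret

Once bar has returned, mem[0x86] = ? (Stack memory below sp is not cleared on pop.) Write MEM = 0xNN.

prologue: push r2 → mem[0x86]=0x96, sp=0x86
prologue: push r3 → mem[0x85]=0x20, sp=0x85
body[0] sub  r3, r1, #29 → r3=0xed
body[1] sub  r2, r1, #16 → r2=0xfa
body[2] mov  r4, r2 → r4=0xfa
body[3] xor  r4, r2, r3 → r4=0x17
body[4] sub  r2, r2, r3 → r2=0x0d
epilogue: pop r3=0x20, sp=0x86
epilogue: pop r2=0x96, sp=0x87
prologue pushed ['r2', 'r3'] at ['0x86', '0x85']

MEM = 0x96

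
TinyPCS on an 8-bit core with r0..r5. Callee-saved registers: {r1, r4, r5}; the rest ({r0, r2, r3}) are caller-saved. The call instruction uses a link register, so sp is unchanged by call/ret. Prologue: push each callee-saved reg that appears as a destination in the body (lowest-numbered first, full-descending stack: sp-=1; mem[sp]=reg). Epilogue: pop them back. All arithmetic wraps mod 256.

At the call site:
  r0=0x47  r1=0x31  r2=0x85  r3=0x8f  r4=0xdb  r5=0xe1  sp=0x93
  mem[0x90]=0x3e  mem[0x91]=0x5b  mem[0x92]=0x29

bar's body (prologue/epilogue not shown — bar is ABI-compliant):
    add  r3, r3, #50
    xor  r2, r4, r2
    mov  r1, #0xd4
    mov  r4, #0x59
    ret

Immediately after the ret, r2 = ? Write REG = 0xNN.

REG = 0x5e

prologue: push r1 -> mem[0x92]=0x31, sp=0x92
prologue: push r4 -> mem[0x91]=0xdb, sp=0x91
body[0] add  r3, r3, #50 -> r3=0xc1
body[1] xor  r2, r4, r2 -> r2=0x5e
body[2] mov  r1, #0xd4 -> r1=0xd4
body[3] mov  r4, #0x59 -> r4=0x59
epilogue: pop r4=0xdb, sp=0x92
epilogue: pop r1=0x31, sp=0x93
r2 is caller-saved -> body value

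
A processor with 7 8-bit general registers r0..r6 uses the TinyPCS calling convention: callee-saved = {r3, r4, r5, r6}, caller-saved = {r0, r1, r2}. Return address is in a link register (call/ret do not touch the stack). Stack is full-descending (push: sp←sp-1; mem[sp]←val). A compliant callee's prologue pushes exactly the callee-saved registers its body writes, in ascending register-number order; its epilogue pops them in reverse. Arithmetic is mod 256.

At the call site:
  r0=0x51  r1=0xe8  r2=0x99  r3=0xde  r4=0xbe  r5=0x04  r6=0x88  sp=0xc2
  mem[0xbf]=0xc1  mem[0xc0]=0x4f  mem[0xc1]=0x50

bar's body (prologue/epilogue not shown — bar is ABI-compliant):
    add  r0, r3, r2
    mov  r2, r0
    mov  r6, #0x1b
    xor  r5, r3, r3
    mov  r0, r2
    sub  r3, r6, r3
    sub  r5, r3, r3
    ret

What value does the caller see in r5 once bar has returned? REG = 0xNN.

REG = 0x04

prologue: push r3 -> mem[0xc1]=0xde, sp=0xc1
prologue: push r5 -> mem[0xc0]=0x04, sp=0xc0
prologue: push r6 -> mem[0xbf]=0x88, sp=0xbf
body[0] add  r0, r3, r2 -> r0=0x77
body[1] mov  r2, r0 -> r2=0x77
body[2] mov  r6, #0x1b -> r6=0x1b
body[3] xor  r5, r3, r3 -> r5=0x00
body[4] mov  r0, r2 -> r0=0x77
body[5] sub  r3, r6, r3 -> r3=0x3d
body[6] sub  r5, r3, r3 -> r5=0x00
epilogue: pop r6=0x88, sp=0xc0
epilogue: pop r5=0x04, sp=0xc1
epilogue: pop r3=0xde, sp=0xc2
r5 is callee-saved -> restored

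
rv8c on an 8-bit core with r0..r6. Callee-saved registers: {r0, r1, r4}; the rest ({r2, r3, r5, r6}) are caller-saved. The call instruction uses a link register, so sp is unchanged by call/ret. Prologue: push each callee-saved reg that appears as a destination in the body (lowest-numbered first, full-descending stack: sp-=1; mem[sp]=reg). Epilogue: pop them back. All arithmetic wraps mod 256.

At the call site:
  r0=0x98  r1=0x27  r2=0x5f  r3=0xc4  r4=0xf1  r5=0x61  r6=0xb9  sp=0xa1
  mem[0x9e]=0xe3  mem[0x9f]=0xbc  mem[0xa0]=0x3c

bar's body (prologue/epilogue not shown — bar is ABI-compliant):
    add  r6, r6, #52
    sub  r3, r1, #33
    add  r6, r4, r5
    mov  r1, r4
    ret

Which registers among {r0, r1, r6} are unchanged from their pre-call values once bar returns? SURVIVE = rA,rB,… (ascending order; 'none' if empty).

SURVIVE = r0,r1

prologue: push r1 -> mem[0xa0]=0x27, sp=0xa0
body[0] add  r6, r6, #52 -> r6=0xed
body[1] sub  r3, r1, #33 -> r3=0x06
body[2] add  r6, r4, r5 -> r6=0x52
body[3] mov  r1, r4 -> r1=0xf1
epilogue: pop r1=0x27, sp=0xa1
r0: callee-saved, written=False
r1: callee-saved, written=True
r6: caller-saved, written=True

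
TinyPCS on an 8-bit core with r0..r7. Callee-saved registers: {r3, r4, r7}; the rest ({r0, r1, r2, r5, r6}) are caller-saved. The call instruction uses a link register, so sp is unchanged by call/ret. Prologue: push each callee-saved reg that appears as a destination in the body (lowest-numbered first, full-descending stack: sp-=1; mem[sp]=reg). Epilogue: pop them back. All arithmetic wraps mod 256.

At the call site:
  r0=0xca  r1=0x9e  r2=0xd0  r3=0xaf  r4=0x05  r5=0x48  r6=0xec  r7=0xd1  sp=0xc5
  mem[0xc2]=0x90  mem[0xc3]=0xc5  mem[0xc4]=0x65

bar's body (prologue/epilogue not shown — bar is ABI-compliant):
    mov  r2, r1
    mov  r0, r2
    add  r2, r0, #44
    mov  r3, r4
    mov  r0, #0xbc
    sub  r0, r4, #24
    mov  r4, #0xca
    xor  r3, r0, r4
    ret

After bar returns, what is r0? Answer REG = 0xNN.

prologue: push r3 -> mem[0xc4]=0xaf, sp=0xc4
prologue: push r4 -> mem[0xc3]=0x05, sp=0xc3
body[0] mov  r2, r1 -> r2=0x9e
body[1] mov  r0, r2 -> r0=0x9e
body[2] add  r2, r0, #44 -> r2=0xca
body[3] mov  r3, r4 -> r3=0x05
body[4] mov  r0, #0xbc -> r0=0xbc
body[5] sub  r0, r4, #24 -> r0=0xed
body[6] mov  r4, #0xca -> r4=0xca
body[7] xor  r3, r0, r4 -> r3=0x27
epilogue: pop r4=0x05, sp=0xc4
epilogue: pop r3=0xaf, sp=0xc5
r0 is caller-saved -> body value

REG = 0xed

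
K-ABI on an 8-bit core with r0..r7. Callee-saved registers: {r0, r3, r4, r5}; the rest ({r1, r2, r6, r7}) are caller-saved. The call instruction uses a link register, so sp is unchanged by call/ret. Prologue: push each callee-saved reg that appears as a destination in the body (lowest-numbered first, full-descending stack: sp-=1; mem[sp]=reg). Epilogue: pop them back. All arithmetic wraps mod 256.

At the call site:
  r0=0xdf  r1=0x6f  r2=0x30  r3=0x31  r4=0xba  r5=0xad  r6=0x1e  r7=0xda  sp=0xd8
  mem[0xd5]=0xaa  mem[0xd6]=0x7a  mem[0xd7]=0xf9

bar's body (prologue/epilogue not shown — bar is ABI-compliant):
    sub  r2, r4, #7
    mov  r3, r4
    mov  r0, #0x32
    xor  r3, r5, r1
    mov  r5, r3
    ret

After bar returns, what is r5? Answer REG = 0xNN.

REG = 0xad

prologue: push r0 → mem[0xd7]=0xdf, sp=0xd7
prologue: push r3 → mem[0xd6]=0x31, sp=0xd6
prologue: push r5 → mem[0xd5]=0xad, sp=0xd5
body[0] sub  r2, r4, #7 → r2=0xb3
body[1] mov  r3, r4 → r3=0xba
body[2] mov  r0, #0x32 → r0=0x32
body[3] xor  r3, r5, r1 → r3=0xc2
body[4] mov  r5, r3 → r5=0xc2
epilogue: pop r5=0xad, sp=0xd6
epilogue: pop r3=0x31, sp=0xd7
epilogue: pop r0=0xdf, sp=0xd8
r5 is callee-saved → restored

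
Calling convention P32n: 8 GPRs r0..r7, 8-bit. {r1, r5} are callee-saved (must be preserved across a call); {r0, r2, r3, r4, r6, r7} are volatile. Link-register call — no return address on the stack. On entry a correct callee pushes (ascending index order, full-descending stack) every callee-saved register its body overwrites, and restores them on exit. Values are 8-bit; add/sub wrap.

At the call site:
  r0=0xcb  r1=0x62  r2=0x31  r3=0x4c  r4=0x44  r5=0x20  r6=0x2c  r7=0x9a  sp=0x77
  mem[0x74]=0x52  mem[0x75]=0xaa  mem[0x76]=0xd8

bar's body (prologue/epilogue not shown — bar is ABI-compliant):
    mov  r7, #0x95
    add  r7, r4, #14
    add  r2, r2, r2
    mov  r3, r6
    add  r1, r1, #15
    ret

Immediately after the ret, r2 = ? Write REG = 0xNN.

REG = 0x62

prologue: push r1 -> mem[0x76]=0x62, sp=0x76
body[0] mov  r7, #0x95 -> r7=0x95
body[1] add  r7, r4, #14 -> r7=0x52
body[2] add  r2, r2, r2 -> r2=0x62
body[3] mov  r3, r6 -> r3=0x2c
body[4] add  r1, r1, #15 -> r1=0x71
epilogue: pop r1=0x62, sp=0x77
r2 is caller-saved -> body value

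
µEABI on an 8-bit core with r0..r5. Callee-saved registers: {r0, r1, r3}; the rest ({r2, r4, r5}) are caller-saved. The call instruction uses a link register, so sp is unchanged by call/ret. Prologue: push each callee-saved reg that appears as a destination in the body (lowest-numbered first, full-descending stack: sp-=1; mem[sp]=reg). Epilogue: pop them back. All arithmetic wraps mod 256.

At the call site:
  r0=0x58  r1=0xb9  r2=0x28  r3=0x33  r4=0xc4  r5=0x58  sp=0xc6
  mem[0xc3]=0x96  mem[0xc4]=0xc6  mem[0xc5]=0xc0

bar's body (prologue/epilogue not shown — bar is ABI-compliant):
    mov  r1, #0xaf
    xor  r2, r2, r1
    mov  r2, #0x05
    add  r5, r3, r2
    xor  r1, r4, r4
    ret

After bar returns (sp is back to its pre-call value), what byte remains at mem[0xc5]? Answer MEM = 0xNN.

MEM = 0xb9

prologue: push r1 -> mem[0xc5]=0xb9, sp=0xc5
body[0] mov  r1, #0xaf -> r1=0xaf
body[1] xor  r2, r2, r1 -> r2=0x87
body[2] mov  r2, #0x05 -> r2=0x05
body[3] add  r5, r3, r2 -> r5=0x38
body[4] xor  r1, r4, r4 -> r1=0x00
epilogue: pop r1=0xb9, sp=0xc6
prologue pushed ['r1'] at ['0xc5']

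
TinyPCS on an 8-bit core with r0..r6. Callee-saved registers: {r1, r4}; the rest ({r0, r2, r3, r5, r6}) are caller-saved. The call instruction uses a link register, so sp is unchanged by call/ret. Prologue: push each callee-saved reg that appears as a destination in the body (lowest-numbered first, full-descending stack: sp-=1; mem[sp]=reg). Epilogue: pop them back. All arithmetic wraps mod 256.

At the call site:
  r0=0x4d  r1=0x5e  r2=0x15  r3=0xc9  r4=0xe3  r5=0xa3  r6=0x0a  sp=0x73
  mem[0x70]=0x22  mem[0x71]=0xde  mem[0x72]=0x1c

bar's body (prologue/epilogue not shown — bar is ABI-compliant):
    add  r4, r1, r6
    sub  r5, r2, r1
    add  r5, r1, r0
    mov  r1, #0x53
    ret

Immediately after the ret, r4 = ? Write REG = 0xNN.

prologue: push r1 → mem[0x72]=0x5e, sp=0x72
prologue: push r4 → mem[0x71]=0xe3, sp=0x71
body[0] add  r4, r1, r6 → r4=0x68
body[1] sub  r5, r2, r1 → r5=0xb7
body[2] add  r5, r1, r0 → r5=0xab
body[3] mov  r1, #0x53 → r1=0x53
epilogue: pop r4=0xe3, sp=0x72
epilogue: pop r1=0x5e, sp=0x73
r4 is callee-saved → restored

REG = 0xe3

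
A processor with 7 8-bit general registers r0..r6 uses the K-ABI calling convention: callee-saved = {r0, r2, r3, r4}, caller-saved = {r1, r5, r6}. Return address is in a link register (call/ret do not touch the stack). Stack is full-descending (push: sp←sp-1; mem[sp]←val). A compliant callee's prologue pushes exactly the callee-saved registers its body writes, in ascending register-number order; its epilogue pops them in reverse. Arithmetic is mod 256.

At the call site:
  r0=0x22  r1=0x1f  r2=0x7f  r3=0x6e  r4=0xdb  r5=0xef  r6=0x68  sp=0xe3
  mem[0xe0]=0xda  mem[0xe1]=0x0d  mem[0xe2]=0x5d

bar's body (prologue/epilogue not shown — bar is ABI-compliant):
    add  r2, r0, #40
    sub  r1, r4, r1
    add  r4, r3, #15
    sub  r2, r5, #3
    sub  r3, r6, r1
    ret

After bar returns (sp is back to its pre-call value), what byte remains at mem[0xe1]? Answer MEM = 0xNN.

MEM = 0x6e

prologue: push r2 -> mem[0xe2]=0x7f, sp=0xe2
prologue: push r3 -> mem[0xe1]=0x6e, sp=0xe1
prologue: push r4 -> mem[0xe0]=0xdb, sp=0xe0
body[0] add  r2, r0, #40 -> r2=0x4a
body[1] sub  r1, r4, r1 -> r1=0xbc
body[2] add  r4, r3, #15 -> r4=0x7d
body[3] sub  r2, r5, #3 -> r2=0xec
body[4] sub  r3, r6, r1 -> r3=0xac
epilogue: pop r4=0xdb, sp=0xe1
epilogue: pop r3=0x6e, sp=0xe2
epilogue: pop r2=0x7f, sp=0xe3
prologue pushed ['r2', 'r3', 'r4'] at ['0xe2', '0xe1', '0xe0']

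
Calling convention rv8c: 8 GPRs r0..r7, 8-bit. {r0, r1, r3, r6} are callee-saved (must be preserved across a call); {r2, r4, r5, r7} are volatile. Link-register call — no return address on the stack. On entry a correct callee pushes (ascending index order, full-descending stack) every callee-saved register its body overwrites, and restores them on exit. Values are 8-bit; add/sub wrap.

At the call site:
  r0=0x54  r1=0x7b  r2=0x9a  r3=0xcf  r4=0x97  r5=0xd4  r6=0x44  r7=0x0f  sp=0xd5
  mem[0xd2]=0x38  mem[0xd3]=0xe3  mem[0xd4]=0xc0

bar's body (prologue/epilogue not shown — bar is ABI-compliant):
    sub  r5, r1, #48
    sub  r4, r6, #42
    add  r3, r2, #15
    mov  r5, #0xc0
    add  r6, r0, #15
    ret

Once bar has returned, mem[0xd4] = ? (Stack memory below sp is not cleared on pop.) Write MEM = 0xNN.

MEM = 0xcf

prologue: push r3 -> mem[0xd4]=0xcf, sp=0xd4
prologue: push r6 -> mem[0xd3]=0x44, sp=0xd3
body[0] sub  r5, r1, #48 -> r5=0x4b
body[1] sub  r4, r6, #42 -> r4=0x1a
body[2] add  r3, r2, #15 -> r3=0xa9
body[3] mov  r5, #0xc0 -> r5=0xc0
body[4] add  r6, r0, #15 -> r6=0x63
epilogue: pop r6=0x44, sp=0xd4
epilogue: pop r3=0xcf, sp=0xd5
prologue pushed ['r3', 'r6'] at ['0xd4', '0xd3']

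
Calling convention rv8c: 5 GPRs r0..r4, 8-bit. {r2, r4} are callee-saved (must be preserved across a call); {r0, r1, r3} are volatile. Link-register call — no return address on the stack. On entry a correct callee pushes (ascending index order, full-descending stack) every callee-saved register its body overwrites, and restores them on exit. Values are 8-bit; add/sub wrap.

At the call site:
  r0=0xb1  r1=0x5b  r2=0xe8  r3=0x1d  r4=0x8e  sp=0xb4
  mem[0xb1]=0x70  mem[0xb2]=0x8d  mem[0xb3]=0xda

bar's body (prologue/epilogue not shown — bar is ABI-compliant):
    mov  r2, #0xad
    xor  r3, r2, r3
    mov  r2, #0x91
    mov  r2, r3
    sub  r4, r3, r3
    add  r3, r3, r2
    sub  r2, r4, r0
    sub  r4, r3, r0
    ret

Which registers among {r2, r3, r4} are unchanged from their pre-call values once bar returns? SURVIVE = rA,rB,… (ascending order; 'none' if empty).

SURVIVE = r2,r4

prologue: push r2 -> mem[0xb3]=0xe8, sp=0xb3
prologue: push r4 -> mem[0xb2]=0x8e, sp=0xb2
body[0] mov  r2, #0xad -> r2=0xad
body[1] xor  r3, r2, r3 -> r3=0xb0
body[2] mov  r2, #0x91 -> r2=0x91
body[3] mov  r2, r3 -> r2=0xb0
body[4] sub  r4, r3, r3 -> r4=0x00
body[5] add  r3, r3, r2 -> r3=0x60
body[6] sub  r2, r4, r0 -> r2=0x4f
body[7] sub  r4, r3, r0 -> r4=0xaf
epilogue: pop r4=0x8e, sp=0xb3
epilogue: pop r2=0xe8, sp=0xb4
r2: callee-saved, written=True
r3: caller-saved, written=True
r4: callee-saved, written=True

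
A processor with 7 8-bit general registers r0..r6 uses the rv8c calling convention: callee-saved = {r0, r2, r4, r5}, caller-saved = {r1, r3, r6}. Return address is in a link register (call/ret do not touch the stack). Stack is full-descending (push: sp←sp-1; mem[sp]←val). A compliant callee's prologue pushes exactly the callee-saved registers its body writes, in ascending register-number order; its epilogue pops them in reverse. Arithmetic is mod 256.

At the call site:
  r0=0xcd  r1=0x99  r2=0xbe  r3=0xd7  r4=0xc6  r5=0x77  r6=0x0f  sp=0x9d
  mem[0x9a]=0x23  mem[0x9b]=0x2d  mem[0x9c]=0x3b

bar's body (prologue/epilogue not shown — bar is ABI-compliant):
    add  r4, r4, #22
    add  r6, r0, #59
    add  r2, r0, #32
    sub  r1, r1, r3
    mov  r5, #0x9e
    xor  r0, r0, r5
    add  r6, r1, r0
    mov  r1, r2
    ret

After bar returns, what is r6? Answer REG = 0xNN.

REG = 0x15

prologue: push r0 -> mem[0x9c]=0xcd, sp=0x9c
prologue: push r2 -> mem[0x9b]=0xbe, sp=0x9b
prologue: push r4 -> mem[0x9a]=0xc6, sp=0x9a
prologue: push r5 -> mem[0x99]=0x77, sp=0x99
body[0] add  r4, r4, #22 -> r4=0xdc
body[1] add  r6, r0, #59 -> r6=0x08
body[2] add  r2, r0, #32 -> r2=0xed
body[3] sub  r1, r1, r3 -> r1=0xc2
body[4] mov  r5, #0x9e -> r5=0x9e
body[5] xor  r0, r0, r5 -> r0=0x53
body[6] add  r6, r1, r0 -> r6=0x15
body[7] mov  r1, r2 -> r1=0xed
epilogue: pop r5=0x77, sp=0x9a
epilogue: pop r4=0xc6, sp=0x9b
epilogue: pop r2=0xbe, sp=0x9c
epilogue: pop r0=0xcd, sp=0x9d
r6 is caller-saved -> body value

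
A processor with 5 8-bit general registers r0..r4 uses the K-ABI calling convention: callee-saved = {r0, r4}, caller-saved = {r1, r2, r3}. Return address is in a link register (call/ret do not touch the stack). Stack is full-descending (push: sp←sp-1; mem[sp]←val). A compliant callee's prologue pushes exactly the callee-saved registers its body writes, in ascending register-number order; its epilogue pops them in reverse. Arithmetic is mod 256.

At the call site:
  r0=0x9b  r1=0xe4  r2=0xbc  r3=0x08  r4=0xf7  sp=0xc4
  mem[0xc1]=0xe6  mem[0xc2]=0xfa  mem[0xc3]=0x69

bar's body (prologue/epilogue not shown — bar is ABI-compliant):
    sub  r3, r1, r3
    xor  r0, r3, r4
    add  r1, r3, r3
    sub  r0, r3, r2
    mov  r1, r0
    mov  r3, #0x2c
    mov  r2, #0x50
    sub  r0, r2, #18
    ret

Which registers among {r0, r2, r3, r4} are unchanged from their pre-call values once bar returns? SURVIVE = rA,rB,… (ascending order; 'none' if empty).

SURVIVE = r0,r4

prologue: push r0 -> mem[0xc3]=0x9b, sp=0xc3
body[0] sub  r3, r1, r3 -> r3=0xdc
body[1] xor  r0, r3, r4 -> r0=0x2b
body[2] add  r1, r3, r3 -> r1=0xb8
body[3] sub  r0, r3, r2 -> r0=0x20
body[4] mov  r1, r0 -> r1=0x20
body[5] mov  r3, #0x2c -> r3=0x2c
body[6] mov  r2, #0x50 -> r2=0x50
body[7] sub  r0, r2, #18 -> r0=0x3e
epilogue: pop r0=0x9b, sp=0xc4
r0: callee-saved, written=True
r2: caller-saved, written=True
r3: caller-saved, written=True
r4: callee-saved, written=False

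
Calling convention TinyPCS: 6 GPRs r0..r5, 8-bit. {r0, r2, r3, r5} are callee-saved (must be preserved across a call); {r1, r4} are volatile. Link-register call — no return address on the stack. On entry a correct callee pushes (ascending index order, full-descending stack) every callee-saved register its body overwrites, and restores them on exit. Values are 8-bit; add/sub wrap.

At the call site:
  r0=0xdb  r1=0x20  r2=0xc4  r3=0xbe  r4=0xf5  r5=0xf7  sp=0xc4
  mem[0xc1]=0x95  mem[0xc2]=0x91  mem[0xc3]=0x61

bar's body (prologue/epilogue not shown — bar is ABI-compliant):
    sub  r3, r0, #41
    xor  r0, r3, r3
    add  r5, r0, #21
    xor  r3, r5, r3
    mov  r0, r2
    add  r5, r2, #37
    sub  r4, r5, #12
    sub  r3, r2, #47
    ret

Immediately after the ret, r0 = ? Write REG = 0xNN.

REG = 0xdb

prologue: push r0 -> mem[0xc3]=0xdb, sp=0xc3
prologue: push r3 -> mem[0xc2]=0xbe, sp=0xc2
prologue: push r5 -> mem[0xc1]=0xf7, sp=0xc1
body[0] sub  r3, r0, #41 -> r3=0xb2
body[1] xor  r0, r3, r3 -> r0=0x00
body[2] add  r5, r0, #21 -> r5=0x15
body[3] xor  r3, r5, r3 -> r3=0xa7
body[4] mov  r0, r2 -> r0=0xc4
body[5] add  r5, r2, #37 -> r5=0xe9
body[6] sub  r4, r5, #12 -> r4=0xdd
body[7] sub  r3, r2, #47 -> r3=0x95
epilogue: pop r5=0xf7, sp=0xc2
epilogue: pop r3=0xbe, sp=0xc3
epilogue: pop r0=0xdb, sp=0xc4
r0 is callee-saved -> restored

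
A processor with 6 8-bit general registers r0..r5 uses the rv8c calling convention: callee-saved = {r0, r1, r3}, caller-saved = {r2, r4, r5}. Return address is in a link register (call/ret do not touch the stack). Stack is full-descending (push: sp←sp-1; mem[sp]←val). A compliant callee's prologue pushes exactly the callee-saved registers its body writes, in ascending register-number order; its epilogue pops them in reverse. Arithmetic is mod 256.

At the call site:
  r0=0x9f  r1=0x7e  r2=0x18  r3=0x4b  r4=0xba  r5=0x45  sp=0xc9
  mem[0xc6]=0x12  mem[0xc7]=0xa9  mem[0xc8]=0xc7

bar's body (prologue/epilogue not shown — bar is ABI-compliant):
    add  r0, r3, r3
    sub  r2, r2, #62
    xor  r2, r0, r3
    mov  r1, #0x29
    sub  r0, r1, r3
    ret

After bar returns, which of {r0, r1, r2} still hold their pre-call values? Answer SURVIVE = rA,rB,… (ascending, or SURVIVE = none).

SURVIVE = r0,r1

prologue: push r0 → mem[0xc8]=0x9f, sp=0xc8
prologue: push r1 → mem[0xc7]=0x7e, sp=0xc7
body[0] add  r0, r3, r3 → r0=0x96
body[1] sub  r2, r2, #62 → r2=0xda
body[2] xor  r2, r0, r3 → r2=0xdd
body[3] mov  r1, #0x29 → r1=0x29
body[4] sub  r0, r1, r3 → r0=0xde
epilogue: pop r1=0x7e, sp=0xc8
epilogue: pop r0=0x9f, sp=0xc9
r0: callee-saved, written=True
r1: callee-saved, written=True
r2: caller-saved, written=True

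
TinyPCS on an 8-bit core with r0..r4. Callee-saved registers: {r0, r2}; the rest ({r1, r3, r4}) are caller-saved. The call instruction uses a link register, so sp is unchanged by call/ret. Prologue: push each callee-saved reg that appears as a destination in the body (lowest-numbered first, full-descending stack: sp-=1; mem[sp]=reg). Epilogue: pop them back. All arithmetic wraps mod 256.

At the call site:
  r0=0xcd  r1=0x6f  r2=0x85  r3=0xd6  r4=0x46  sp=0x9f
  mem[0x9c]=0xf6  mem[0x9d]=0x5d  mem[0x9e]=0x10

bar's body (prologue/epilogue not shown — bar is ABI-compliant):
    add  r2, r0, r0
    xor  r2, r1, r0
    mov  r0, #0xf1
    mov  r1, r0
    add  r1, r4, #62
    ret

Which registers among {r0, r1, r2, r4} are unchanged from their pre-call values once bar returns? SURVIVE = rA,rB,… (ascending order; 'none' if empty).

SURVIVE = r0,r2,r4

prologue: push r0 -> mem[0x9e]=0xcd, sp=0x9e
prologue: push r2 -> mem[0x9d]=0x85, sp=0x9d
body[0] add  r2, r0, r0 -> r2=0x9a
body[1] xor  r2, r1, r0 -> r2=0xa2
body[2] mov  r0, #0xf1 -> r0=0xf1
body[3] mov  r1, r0 -> r1=0xf1
body[4] add  r1, r4, #62 -> r1=0x84
epilogue: pop r2=0x85, sp=0x9e
epilogue: pop r0=0xcd, sp=0x9f
r0: callee-saved, written=True
r1: caller-saved, written=True
r2: callee-saved, written=True
r4: caller-saved, written=False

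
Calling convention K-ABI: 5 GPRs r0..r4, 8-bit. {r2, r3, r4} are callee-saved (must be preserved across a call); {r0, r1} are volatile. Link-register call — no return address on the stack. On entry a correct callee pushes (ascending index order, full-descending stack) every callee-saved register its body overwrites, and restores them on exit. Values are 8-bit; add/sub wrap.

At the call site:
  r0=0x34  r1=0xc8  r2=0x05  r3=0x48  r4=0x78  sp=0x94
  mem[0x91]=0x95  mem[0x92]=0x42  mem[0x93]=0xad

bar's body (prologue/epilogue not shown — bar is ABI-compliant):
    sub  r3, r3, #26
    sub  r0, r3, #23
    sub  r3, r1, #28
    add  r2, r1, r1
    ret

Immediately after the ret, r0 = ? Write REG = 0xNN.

REG = 0x17

prologue: push r2 -> mem[0x93]=0x05, sp=0x93
prologue: push r3 -> mem[0x92]=0x48, sp=0x92
body[0] sub  r3, r3, #26 -> r3=0x2e
body[1] sub  r0, r3, #23 -> r0=0x17
body[2] sub  r3, r1, #28 -> r3=0xac
body[3] add  r2, r1, r1 -> r2=0x90
epilogue: pop r3=0x48, sp=0x93
epilogue: pop r2=0x05, sp=0x94
r0 is caller-saved -> body value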